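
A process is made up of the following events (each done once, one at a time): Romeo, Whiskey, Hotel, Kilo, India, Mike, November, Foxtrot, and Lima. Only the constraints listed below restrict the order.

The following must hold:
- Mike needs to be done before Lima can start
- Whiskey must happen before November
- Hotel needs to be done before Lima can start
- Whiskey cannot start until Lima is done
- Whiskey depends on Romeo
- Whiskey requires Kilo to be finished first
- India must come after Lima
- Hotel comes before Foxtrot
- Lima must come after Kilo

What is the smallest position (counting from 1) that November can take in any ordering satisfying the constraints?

7

The events that are forced before November, directly or transitively, are Romeo, Whiskey, Hotel, Kilo, Mike, Lima. That's 6 events.
With 6 mandatory predecessors, the earliest November can sit is position 6+1 = 7, and placing just those 6 first achieves it.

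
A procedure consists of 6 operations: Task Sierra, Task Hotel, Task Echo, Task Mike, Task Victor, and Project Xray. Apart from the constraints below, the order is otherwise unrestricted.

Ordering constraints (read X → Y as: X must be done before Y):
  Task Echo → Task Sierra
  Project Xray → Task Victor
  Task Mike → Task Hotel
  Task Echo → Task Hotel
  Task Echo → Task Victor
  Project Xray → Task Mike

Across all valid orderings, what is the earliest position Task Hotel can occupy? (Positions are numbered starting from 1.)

Every operation that must precede Task Hotel has to come before it. Tracing all chains that end at Task Hotel, those operations are: Task Echo, Task Mike, Project Xray — 3 in total.
So at minimum 3 operations come before Task Hotel, putting Task Hotel no earlier than position 4. That position is achievable by scheduling exactly those predecessors first.

4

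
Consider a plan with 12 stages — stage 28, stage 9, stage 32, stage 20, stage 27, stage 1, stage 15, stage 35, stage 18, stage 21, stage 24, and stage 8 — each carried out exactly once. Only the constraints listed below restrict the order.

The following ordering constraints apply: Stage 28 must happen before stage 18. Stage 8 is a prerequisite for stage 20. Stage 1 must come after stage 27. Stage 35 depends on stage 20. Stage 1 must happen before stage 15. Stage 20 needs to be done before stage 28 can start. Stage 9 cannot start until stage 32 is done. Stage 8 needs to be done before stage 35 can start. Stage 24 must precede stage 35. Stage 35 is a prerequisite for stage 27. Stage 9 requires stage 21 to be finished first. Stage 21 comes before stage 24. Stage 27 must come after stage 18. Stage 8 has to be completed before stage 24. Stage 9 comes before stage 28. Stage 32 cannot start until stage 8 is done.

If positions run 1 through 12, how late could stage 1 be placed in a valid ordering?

11

The only stage forced after stage 1 (directly or by a chain) is stage 15.
With 1 mandatory successor out of 12 stages total, the latest slot for stage 1 is 12−1 = 11, and it's reachable by doing all non-successors before stage 1.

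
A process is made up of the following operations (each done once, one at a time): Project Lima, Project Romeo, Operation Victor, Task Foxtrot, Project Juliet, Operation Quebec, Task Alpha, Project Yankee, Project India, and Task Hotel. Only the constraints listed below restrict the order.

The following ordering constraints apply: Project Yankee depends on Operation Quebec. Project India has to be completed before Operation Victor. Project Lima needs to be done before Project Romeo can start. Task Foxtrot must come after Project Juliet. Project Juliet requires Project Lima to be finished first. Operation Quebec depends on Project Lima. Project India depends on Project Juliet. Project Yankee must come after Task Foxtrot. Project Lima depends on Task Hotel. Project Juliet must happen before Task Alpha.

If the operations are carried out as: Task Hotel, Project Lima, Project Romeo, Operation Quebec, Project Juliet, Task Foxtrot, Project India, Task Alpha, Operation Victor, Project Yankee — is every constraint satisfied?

Checking each listed constraint against this order: for instance, Operation Quebec is in position 4 and Project Yankee in position 10, so that constraint holds — and the remaining constraints check out the same way.

Yes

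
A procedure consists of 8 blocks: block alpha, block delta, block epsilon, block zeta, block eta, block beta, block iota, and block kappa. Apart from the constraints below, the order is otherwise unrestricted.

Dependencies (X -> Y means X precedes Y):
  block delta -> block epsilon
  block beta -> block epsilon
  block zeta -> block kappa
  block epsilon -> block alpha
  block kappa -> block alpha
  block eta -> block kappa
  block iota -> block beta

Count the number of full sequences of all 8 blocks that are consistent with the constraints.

4 blocks have no prerequisites (block delta, block zeta, block eta, block iota), so any of them could come first.
Systematically extending each partial ordering one block at a time and counting, there are 210 complete orderings.

210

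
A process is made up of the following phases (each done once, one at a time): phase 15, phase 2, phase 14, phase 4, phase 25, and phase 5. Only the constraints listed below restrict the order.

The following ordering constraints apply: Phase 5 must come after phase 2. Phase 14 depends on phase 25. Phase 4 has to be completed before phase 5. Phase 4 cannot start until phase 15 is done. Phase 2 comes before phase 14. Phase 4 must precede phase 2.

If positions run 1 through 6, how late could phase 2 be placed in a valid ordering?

4

Following every chain forward from phase 2, the phases that must come later are phase 14, phase 5 — 2 of them.
So at least 2 phases follow phase 2, putting phase 2 no later than position 4. That position is achievable by scheduling everything else first.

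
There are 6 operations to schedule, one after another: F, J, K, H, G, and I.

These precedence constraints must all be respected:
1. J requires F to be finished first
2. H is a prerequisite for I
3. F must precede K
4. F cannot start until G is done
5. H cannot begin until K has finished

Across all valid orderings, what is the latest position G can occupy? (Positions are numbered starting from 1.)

1

Following every chain forward from G, the operations that must come later are F, J, K, H, I — 5 of them.
With 5 mandatory successors out of 6 operations total, the latest slot for G is 6−5 = 1, and it's reachable by doing all non-successors before G.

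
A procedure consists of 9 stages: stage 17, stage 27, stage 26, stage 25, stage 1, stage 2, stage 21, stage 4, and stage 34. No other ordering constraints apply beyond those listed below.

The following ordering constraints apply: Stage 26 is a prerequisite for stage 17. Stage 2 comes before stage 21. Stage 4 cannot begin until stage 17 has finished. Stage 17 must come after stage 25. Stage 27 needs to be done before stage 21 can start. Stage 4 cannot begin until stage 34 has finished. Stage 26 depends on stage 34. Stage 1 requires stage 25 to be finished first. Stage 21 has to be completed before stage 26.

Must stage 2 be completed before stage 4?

There is a constraint chain stage 2 → stage 21 → stage 26 → stage 17 → stage 4.
That forces stage 2 before stage 4 in every valid schedule.

Yes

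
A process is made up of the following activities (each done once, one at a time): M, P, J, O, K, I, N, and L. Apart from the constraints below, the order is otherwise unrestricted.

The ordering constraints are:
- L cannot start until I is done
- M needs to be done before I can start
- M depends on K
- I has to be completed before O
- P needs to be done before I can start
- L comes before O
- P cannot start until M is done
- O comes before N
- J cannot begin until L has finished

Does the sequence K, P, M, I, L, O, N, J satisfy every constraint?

No

Here M comes after P.
But one of the constraints requires M before P, so this ordering violates it.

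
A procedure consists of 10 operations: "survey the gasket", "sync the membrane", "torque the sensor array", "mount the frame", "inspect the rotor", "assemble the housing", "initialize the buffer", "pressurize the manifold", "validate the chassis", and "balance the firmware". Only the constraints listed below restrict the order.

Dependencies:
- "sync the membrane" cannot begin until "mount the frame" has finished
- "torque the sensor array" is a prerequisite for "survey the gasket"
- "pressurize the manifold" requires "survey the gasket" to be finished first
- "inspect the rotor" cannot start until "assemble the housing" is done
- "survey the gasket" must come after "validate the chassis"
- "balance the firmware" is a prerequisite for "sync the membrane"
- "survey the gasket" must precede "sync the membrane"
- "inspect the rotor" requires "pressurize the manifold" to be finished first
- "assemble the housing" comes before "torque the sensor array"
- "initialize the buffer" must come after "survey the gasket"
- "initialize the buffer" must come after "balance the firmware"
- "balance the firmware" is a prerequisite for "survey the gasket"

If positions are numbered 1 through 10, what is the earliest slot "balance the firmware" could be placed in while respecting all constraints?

Nothing is required before "balance the firmware"; it can be the very first operation.

1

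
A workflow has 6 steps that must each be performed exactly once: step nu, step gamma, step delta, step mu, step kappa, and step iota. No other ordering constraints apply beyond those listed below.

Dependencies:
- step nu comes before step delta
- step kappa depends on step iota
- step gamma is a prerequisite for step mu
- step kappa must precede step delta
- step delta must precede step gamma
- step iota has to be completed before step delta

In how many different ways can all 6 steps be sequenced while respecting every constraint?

3

The steps with no prerequisites are step nu, step iota; any of them can be placed first.
Enumerating by repeatedly choosing an available step (one whose prerequisites are all placed) gives 3 distinct complete orderings.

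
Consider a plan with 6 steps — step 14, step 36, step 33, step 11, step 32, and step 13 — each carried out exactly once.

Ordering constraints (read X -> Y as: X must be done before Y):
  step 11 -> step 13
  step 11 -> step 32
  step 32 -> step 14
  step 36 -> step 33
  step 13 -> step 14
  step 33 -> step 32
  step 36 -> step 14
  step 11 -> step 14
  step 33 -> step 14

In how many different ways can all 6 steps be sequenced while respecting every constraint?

2 steps have no prerequisites (step 36, step 11), so any of them could come first.
Enumerating by repeatedly choosing an available step (one whose prerequisites are all placed) gives 9 distinct complete orderings.

9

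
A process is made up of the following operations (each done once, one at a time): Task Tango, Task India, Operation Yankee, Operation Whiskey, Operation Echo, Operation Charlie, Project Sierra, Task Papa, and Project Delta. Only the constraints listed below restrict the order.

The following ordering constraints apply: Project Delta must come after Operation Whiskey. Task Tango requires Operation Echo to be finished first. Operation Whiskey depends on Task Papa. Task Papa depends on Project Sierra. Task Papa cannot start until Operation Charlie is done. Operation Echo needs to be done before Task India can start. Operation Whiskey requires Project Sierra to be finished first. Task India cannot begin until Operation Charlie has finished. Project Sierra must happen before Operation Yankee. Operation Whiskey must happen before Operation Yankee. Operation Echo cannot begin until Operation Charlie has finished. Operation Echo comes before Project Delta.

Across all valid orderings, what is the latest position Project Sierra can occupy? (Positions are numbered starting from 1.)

Every operation that must follow Project Sierra has to come after it. Tracing all chains starting from Project Sierra, those operations are: Operation Yankee, Operation Whiskey, Task Papa, Project Delta — 4 in total.
With 4 mandatory successors out of 9 operations total, the latest slot for Project Sierra is 9−4 = 5, and it's reachable by doing all non-successors before Project Sierra.

5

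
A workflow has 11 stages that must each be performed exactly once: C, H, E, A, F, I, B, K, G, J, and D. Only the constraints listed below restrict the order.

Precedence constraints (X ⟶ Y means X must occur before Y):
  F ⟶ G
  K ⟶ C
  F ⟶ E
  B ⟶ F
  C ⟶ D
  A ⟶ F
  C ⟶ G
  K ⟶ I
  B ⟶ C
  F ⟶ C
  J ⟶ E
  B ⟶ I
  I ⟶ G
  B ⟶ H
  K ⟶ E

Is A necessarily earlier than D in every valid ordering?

Following the dependencies: A → F → C → D.
That forces A before D in every valid schedule.

Yes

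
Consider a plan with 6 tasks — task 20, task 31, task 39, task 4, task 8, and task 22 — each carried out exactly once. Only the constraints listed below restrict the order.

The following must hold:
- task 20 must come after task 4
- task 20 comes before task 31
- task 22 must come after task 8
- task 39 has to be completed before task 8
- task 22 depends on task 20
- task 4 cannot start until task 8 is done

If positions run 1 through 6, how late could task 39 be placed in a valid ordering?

1

Every task that must follow task 39 has to come after it. Tracing all chains starting from task 39, those tasks are: task 20, task 31, task 4, task 8, task 22 — 5 in total.
So at least 5 tasks follow task 39, putting task 39 no later than position 1. That position is achievable by scheduling everything else first.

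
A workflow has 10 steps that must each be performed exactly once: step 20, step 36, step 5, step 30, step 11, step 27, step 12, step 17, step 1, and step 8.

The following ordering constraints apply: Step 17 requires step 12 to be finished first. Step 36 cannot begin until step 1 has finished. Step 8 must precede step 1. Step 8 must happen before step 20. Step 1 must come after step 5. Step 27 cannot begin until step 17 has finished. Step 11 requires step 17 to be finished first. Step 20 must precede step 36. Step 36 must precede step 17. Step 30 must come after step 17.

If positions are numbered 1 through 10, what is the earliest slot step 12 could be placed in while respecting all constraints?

Step 12 has no prerequisites at all, so it can go in position 1.

1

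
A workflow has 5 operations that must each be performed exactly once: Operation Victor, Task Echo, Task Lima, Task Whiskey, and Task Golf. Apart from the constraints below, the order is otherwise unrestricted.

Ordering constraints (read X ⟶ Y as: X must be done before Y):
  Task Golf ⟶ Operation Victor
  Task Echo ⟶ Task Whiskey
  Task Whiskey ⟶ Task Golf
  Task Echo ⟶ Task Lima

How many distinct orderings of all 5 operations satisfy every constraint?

4

Task Echo is the only operation with nothing required before it, so every ordering starts there.
Systematically extending each partial ordering one operation at a time and counting, there are 4 complete orderings.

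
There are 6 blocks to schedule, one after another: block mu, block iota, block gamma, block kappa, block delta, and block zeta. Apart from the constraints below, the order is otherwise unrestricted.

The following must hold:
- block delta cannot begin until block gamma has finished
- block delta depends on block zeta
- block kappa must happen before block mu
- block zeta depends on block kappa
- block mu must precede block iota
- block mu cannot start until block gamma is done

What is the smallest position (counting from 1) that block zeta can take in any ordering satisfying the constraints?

Working backwards through the constraints from block zeta, its only required predecessor is block kappa.
So at minimum 1 block comes before block zeta, putting block zeta no earlier than position 2. That position is achievable by scheduling exactly that predecessor first.

2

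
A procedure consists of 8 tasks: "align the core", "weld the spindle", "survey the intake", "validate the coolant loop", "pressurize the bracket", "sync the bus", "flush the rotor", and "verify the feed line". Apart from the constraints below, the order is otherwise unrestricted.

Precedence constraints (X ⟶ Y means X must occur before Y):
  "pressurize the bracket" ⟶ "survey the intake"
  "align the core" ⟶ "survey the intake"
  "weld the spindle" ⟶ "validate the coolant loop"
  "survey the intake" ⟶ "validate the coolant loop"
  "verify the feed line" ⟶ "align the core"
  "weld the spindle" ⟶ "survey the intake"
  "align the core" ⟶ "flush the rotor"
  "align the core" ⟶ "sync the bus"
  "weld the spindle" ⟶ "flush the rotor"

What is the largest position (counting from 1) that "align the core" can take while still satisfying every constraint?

4

Following every chain forward from "align the core", the tasks that must come later are "survey the intake", "validate the coolant loop", "sync the bus", "flush the rotor" — 4 of them.
So at least 4 tasks follow "align the core", putting "align the core" no later than position 4. That position is achievable by scheduling everything else first.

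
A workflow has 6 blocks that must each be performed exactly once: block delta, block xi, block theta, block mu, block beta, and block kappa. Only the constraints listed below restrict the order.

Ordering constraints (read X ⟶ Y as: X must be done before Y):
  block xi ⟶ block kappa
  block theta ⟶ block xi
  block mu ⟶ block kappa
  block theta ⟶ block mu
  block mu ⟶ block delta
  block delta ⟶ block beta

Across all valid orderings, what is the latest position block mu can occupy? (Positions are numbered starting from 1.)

3

Following every chain forward from block mu, the blocks that must come later are block delta, block beta, block kappa — 3 of them.
With 3 mandatory successors out of 6 blocks total, the latest slot for block mu is 6−3 = 3, and it's reachable by doing all non-successors before block mu.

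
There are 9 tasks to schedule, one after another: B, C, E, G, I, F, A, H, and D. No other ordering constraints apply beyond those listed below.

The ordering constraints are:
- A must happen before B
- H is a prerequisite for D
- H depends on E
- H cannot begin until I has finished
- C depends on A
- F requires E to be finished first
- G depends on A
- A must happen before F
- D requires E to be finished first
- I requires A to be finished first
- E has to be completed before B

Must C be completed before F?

No

No chain of constraints connects C to F in either direction.
So C can come before F or after — it is not forced.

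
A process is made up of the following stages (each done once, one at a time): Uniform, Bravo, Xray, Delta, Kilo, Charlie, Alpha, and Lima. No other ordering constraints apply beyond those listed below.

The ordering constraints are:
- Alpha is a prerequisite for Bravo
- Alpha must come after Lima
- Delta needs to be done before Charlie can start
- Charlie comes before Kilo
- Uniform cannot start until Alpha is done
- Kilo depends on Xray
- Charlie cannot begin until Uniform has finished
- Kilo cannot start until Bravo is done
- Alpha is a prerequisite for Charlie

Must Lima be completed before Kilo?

Chaining the stated constraints: Lima → Alpha → Bravo → Kilo.
Hence Lima necessarily comes before Kilo.

Yes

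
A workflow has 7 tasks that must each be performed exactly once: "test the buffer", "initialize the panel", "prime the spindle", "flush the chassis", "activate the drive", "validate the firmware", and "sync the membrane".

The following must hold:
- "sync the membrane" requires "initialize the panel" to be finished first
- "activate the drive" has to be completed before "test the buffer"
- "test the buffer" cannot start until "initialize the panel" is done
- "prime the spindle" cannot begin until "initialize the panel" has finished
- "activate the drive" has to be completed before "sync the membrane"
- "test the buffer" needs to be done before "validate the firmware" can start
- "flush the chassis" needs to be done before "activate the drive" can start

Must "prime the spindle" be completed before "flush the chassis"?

No

No chain of constraints connects "prime the spindle" to "flush the chassis" in either direction.
A valid ordering placing "flush the chassis" before "prime the spindle" exists, so the answer is no.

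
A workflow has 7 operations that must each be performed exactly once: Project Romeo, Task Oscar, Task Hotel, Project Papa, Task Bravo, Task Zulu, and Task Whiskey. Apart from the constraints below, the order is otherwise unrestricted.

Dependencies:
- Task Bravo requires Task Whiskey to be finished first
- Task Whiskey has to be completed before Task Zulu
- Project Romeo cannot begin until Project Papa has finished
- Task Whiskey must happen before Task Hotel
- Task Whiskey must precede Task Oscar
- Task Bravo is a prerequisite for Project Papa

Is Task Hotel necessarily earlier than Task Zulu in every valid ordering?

No

Task Hotel and Task Zulu are not related by any chain of constraints.
A valid ordering placing Task Zulu before Task Hotel exists, so the answer is no.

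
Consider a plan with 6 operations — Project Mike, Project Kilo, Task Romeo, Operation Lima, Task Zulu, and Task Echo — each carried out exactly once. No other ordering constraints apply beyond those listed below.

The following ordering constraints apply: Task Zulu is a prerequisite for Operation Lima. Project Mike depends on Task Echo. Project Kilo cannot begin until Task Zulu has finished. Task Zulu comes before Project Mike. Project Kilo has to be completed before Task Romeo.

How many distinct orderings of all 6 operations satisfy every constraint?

2 operations have no prerequisites (Task Zulu, Task Echo), so any of them could come first.
Systematically extending each partial ordering one operation at a time and counting, there are 42 complete orderings.

42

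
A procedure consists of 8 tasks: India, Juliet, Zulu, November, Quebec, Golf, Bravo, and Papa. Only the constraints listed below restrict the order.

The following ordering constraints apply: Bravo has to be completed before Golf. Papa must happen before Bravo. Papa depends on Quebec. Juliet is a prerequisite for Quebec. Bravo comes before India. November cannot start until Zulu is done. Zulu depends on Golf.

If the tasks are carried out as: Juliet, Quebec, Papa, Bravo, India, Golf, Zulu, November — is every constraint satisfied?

Every stated constraint is respected: Bravo sits at position 4, ahead of Golf at position 6, and each of the other listed pairs likewise has the predecessor earlier in the sequence.

Yes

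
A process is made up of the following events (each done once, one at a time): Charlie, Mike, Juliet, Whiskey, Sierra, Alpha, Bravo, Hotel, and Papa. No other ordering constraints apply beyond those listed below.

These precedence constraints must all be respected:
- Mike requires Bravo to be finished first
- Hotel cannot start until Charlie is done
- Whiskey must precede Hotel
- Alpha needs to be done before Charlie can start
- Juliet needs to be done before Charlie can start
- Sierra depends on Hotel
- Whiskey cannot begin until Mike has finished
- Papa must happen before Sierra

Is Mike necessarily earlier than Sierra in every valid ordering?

Yes

There is a constraint chain Mike → Whiskey → Hotel → Sierra.
That forces Mike before Sierra in every valid schedule.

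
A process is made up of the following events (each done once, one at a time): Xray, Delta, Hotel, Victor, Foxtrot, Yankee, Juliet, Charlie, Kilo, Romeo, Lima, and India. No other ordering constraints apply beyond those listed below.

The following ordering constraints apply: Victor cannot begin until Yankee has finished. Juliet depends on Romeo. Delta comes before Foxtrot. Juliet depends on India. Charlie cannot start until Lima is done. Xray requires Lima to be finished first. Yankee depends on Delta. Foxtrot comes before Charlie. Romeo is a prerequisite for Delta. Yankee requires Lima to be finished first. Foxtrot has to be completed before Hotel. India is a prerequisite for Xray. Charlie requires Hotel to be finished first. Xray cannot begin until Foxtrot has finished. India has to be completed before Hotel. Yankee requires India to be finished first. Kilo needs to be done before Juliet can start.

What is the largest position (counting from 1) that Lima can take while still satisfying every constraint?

8

Following every chain forward from Lima, the events that must come later are Xray, Victor, Yankee, Charlie — 4 of them.
So at least 4 events follow Lima, putting Lima no later than position 8. That position is achievable by scheduling everything else first.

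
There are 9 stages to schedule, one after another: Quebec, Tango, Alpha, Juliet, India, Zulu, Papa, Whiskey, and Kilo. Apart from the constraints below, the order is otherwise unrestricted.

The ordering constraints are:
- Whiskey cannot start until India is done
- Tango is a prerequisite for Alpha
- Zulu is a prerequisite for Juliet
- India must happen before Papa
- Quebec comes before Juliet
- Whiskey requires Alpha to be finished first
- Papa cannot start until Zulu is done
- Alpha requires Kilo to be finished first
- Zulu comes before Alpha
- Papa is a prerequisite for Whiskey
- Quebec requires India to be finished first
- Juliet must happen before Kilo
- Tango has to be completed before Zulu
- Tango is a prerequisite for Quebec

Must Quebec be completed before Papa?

No

No chain of constraints connects Quebec to Papa in either direction.
So Quebec can come before Papa or after — it is not forced.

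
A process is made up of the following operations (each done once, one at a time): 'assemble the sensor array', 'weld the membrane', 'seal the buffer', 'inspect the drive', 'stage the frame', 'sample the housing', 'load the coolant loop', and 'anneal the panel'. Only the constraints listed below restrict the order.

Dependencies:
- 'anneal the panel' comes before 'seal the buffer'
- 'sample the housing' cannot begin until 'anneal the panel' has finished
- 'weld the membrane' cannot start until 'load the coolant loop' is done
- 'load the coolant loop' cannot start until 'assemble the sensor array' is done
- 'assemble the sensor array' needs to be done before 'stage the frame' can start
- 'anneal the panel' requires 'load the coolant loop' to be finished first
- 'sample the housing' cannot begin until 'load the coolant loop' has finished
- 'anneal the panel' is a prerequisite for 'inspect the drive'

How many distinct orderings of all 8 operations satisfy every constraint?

210

'assemble the sensor array' is the only operation with nothing required before it, so every ordering starts there.
Enumerating by repeatedly choosing an available operation (one whose prerequisites are all placed) gives 210 distinct complete orderings.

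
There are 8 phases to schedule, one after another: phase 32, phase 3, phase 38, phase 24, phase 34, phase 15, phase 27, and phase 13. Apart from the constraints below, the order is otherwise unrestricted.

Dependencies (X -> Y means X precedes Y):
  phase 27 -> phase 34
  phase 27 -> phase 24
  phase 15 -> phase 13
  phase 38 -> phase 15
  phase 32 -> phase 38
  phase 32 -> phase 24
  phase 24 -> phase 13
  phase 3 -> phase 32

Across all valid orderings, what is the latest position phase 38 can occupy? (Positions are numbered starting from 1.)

6

The phases that are forced after phase 38, directly or by a chain of constraints, are phase 15, phase 13. That's 2 phases.
So at least 2 phases follow phase 38, putting phase 38 no later than position 6. That position is achievable by scheduling everything else first.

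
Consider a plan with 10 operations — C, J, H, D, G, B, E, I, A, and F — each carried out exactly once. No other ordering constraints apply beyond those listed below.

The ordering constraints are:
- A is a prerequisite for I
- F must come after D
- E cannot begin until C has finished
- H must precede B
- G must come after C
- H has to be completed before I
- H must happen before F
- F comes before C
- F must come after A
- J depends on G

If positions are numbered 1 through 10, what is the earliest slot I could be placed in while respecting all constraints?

The operations that are forced before I, directly or transitively, are H, A. That's 2 operations.
With 2 mandatory predecessors, the earliest I can sit is position 2+1 = 3, and placing just those 2 first achieves it.

3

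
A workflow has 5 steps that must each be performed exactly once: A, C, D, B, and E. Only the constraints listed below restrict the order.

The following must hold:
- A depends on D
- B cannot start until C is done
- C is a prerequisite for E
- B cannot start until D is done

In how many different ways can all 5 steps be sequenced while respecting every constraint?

16

The steps with no prerequisites are C, D; any of them can be placed first.
Systematically extending each partial ordering one step at a time and counting, there are 16 complete orderings.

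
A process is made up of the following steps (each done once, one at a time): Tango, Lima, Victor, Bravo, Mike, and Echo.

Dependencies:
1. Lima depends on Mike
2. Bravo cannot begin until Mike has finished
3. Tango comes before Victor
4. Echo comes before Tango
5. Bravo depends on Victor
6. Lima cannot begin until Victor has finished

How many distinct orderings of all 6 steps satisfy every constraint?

The steps with no prerequisites are Mike, Echo; any of them can be placed first.
Systematically extending each partial ordering one step at a time and counting, there are 8 complete orderings.

8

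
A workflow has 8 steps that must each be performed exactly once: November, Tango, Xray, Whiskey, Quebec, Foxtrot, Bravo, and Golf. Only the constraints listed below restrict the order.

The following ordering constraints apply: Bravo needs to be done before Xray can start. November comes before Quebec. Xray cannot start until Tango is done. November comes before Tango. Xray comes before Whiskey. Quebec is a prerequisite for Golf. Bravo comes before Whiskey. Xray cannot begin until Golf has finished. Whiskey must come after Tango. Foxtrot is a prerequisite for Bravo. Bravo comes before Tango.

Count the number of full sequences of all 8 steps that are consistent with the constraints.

The steps with no prerequisites are November, Foxtrot; any of them can be placed first.
Systematically extending each partial ordering one step at a time and counting, there are 19 complete orderings.

19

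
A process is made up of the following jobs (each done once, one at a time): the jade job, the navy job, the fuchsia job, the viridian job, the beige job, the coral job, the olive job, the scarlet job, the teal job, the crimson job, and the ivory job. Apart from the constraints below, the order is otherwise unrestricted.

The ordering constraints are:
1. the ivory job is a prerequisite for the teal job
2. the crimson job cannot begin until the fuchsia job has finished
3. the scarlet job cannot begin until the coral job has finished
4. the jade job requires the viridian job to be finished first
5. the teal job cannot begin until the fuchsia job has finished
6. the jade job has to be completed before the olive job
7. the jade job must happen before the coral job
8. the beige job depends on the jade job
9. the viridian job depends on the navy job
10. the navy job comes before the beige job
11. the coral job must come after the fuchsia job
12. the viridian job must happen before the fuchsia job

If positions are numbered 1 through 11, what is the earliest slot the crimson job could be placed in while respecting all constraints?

Every job that must precede the crimson job has to come before it. Tracing all chains that end at the crimson job, those jobs are: the navy job, the fuchsia job, the viridian job — 3 in total.
With 3 mandatory predecessors, the earliest the crimson job can sit is position 3+1 = 4, and placing just those 3 first achieves it.

4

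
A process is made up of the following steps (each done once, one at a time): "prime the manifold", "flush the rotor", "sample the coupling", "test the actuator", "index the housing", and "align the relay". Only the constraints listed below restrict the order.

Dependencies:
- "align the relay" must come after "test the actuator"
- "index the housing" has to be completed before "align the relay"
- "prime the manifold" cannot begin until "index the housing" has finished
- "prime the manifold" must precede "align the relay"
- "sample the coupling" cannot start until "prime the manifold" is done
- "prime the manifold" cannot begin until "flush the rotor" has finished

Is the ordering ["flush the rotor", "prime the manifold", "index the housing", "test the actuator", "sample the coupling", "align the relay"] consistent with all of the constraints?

No

Here "index the housing" comes after "prime the manifold".
Since "index the housing" is required before "prime the manifold", the ordering is invalid.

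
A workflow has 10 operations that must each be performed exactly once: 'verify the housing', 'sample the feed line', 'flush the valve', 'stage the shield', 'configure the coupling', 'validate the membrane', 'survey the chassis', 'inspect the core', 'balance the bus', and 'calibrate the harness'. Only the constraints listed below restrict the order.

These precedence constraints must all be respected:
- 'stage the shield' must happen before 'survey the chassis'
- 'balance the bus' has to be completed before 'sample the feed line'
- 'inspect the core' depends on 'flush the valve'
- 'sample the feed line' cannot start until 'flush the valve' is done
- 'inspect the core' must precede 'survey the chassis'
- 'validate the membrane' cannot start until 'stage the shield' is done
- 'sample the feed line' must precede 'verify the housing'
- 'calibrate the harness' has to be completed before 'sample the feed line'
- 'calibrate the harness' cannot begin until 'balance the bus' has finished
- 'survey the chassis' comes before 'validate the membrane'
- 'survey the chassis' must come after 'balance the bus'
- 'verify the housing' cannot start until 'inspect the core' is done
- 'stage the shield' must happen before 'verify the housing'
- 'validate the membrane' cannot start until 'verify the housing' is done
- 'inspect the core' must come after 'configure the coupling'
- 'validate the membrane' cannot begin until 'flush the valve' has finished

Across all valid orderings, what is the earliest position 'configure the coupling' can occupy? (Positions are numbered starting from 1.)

Nothing is required before 'configure the coupling'; it can be the very first operation.

1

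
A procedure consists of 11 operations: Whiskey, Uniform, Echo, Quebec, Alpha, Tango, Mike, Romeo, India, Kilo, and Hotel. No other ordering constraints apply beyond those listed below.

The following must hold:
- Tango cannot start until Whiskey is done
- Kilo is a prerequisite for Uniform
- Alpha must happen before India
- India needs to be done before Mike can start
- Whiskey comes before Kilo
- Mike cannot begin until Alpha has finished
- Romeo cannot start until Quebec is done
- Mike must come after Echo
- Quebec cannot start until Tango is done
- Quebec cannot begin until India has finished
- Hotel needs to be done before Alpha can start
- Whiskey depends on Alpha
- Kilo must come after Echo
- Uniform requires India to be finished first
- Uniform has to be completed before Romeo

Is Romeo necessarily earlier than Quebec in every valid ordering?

No

The constraints actually force Quebec before Romeo (via Quebec → Romeo), not the other way around.
So Romeo never precedes Quebec.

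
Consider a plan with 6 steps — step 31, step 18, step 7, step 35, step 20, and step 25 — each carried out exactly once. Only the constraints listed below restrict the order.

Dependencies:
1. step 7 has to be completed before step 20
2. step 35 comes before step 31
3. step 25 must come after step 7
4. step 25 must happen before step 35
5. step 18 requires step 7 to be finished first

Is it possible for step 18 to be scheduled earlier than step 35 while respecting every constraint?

No chain of constraints runs from step 35 to step 18, so step 35 is not required to come first.
That means at least one valid schedule has step 18 before step 35.

Yes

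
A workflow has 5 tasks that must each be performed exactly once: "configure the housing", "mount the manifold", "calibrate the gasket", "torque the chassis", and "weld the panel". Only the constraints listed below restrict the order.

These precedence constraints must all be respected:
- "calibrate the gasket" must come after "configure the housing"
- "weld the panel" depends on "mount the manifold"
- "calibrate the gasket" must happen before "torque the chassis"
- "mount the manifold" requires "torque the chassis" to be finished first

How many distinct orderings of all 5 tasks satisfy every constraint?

Only "configure the housing" has no prerequisites, so it must go first.
Every task is then forced in turn, so only 1 complete ordering is consistent with the constraints.

1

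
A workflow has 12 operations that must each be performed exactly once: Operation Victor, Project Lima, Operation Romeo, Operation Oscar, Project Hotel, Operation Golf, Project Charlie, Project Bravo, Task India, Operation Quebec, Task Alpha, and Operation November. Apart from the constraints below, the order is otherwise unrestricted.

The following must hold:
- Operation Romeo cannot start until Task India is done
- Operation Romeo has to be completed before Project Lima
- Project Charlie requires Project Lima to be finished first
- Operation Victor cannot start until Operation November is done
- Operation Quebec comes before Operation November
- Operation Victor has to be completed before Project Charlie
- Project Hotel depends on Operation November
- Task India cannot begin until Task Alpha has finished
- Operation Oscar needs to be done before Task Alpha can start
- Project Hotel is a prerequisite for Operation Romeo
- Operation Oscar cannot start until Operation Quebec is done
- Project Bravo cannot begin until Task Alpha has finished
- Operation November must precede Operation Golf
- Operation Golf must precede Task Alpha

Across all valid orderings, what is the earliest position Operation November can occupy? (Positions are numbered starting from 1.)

2

Working backwards through the constraints from Operation November, its only required predecessor is Operation Quebec.
So at minimum 1 operation comes before Operation November, putting Operation November no earlier than position 2. That position is achievable by scheduling exactly that predecessor first.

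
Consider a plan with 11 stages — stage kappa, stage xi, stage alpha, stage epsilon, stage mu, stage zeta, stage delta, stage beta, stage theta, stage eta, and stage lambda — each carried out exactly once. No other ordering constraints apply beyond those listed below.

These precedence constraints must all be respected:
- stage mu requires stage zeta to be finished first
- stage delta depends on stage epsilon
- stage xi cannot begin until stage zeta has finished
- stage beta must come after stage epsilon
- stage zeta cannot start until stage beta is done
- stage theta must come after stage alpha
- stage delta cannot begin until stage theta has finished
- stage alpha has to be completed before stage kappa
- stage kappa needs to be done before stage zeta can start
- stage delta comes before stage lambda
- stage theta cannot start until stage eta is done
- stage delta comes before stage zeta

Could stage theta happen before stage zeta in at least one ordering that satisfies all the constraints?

Stage theta is actually forced before stage zeta by the constraints, so certainly some valid ordering has stage theta first.

Yes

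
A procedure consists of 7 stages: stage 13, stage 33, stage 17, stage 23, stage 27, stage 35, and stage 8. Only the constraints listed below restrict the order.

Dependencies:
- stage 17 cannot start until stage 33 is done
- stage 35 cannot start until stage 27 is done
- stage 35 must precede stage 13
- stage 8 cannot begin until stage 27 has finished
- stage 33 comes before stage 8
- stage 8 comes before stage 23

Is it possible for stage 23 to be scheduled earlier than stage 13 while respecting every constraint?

No chain of constraints runs from stage 13 to stage 23, so stage 13 is not required to come first.
That means at least one valid schedule has stage 23 before stage 13.

Yes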